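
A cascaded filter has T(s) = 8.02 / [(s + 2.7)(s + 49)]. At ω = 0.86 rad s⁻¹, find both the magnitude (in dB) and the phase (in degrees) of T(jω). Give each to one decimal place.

|T| = -24.8 dB, ∠T = -18.7 deg

|j0.86 + 2.7| = √(0.86² + 2.7²) = 2.834
|j0.86 + 49| = √(0.86² + 49²) = 49.01
|T(j0.86)| = 8.02 / (2.834 × 49.01) = 0.057752
20 log₁₀(0.057752) = -24.77 dB
∠(j0.86 + 2.7) = arctan(0.86/2.7) = 17.67°
∠(j0.86 + 49) = arctan(0.86/49) = 1.01°
∠T(j0.86) = − (17.67° + 1.01°) = -18.67°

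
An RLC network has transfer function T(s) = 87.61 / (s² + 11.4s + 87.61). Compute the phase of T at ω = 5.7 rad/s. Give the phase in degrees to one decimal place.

∠[(j5.7)² + 11.4(j5.7) + 87.61] = ∠[55.12 + j64.98] = 49.69°
∠T(j5.7) = −49.69° = -49.69°

-49.7 deg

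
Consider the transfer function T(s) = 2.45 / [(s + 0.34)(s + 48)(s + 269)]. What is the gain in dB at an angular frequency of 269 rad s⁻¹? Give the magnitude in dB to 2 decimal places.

|j269 + 0.34| = √(269² + 0.34²) = 269
|j269 + 48| = √(269² + 48²) = 273.2
|j269 + 269| = √(269² + 269²) = 380.4
|T(j269)| = 2.45 / (269 × 273.2 × 380.4) = 8.7617e-08
20 log₁₀(8.7617e-08) = -141.148 dB

-141.15 dB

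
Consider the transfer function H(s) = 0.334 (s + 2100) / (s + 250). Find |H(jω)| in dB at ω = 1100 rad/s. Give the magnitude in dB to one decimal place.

-3.1 dB

|j1100 + 2100| = √(1100² + 2100²) = 2371
|j1100 + 250| = √(1100² + 250²) = 1128
|H(j1100)| = 0.334 × 2371 / 1128 = 0.70192
20 log₁₀(0.70192) = -3.07 dB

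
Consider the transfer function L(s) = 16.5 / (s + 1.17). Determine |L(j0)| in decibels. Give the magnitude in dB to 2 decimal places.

L(0) = 16.5 / 1.17 = 14.103
20 log₁₀(14.103) = 22.986 dB

22.99 dB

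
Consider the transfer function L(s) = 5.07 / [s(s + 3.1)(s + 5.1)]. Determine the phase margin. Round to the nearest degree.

81°

Gain crossover: |L(jω)| = 1 at ω ≈ 0.318 rad/s.
∠L(j0.318) = −90° − arctan(0.318/3.1) − arctan(0.318/5.1) ≈ -99.44°
PM = 180° + (-99.44°) = 80.56°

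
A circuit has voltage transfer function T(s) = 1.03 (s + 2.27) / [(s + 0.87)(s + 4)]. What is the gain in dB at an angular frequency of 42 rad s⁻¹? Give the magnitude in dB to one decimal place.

|j42 + 2.27| = √(42² + 2.27²) = 42.06
|j42 + 0.87| = √(42² + 0.87²) = 42.01
|j42 + 4| = √(42² + 4²) = 42.19
|T(j42)| = 1.03 × 42.06 / (42.01 × 42.19) = 0.024444
20 log₁₀(0.024444) = -32.24 dB

-32.2 dB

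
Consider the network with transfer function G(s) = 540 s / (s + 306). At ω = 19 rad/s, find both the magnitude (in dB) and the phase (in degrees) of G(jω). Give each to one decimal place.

|G| = 30.5 dB, ∠G = 86.4°

|j19| = 19
|j19 + 306| = √(19² + 306²) = 306.6
|G(j19)| = 540 × 19 / 306.6 = 33.465
20 log₁₀(33.465) = 30.49 dB
∠(j19) = 90.00°
∠(j19 + 306) = arctan(19/306) = 3.55°
∠G(j19) = 90.00° − 3.55° = 86.45°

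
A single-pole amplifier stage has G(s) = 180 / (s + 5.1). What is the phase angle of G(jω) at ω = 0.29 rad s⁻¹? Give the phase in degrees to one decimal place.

-3.3°

∠(j0.29 + 5.1) = arctan(0.29/5.1) = 3.25°
∠G(j0.29) = −3.25° = -3.25°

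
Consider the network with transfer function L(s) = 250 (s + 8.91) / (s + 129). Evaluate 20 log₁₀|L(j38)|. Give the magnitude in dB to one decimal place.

37.2 dB

|j38 + 8.91| = √(38² + 8.91²) = 39.03
|j38 + 129| = √(38² + 129²) = 134.5
|L(j38)| = 250 × 39.03 / 134.5 = 72.558
20 log₁₀(72.558) = 37.21 dB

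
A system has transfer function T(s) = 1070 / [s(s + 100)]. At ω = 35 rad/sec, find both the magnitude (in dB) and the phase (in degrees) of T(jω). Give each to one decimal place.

|T| = -10.8 dB, ∠T = -109.3°

|j35 + 100| = √(35² + 100²) = 105.9
|j35| = 35
|T(j35)| = 1070 / (105.9 × 35) = 0.28855
20 log₁₀(0.28855) = -10.80 dB
∠(j35 + 100) = arctan(35/100) = 19.29°
∠(j35) = 90.00°
∠T(j35) = − (19.29° + 90.00°) = -109.29°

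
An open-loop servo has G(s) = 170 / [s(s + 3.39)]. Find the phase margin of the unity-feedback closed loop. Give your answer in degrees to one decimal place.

14.8 deg

Gain crossover: |G(jω)| = 1 at ω ≈ 12.8 rad s⁻¹.
∠G(j12.8) = −90° − arctan(12.8/3.39) ≈ -165.19°
PM = 180° + (-165.19°) = 14.81°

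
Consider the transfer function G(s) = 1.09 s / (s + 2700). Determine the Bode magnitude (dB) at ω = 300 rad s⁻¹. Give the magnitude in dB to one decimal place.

|j300| = 300
|j300 + 2700| = √(300² + 2700²) = 2717
|G(j300)| = 1.09 × 300 / 2717 = 0.12037
20 log₁₀(0.12037) = -18.39 dB

-18.4 dB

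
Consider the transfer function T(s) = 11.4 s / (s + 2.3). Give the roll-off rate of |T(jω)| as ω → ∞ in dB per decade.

With 1 zero and 1 pole, the high-frequency asymptotic slope is 20 × (1 − 1) = 0 dB/decade.

0 dB/decade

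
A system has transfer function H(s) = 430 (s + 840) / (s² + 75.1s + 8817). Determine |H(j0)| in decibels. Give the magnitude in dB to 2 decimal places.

32.25 dB

H(0) = 430 × 840 / 8817 = 40.966
20 log₁₀(40.966) = 32.249 dB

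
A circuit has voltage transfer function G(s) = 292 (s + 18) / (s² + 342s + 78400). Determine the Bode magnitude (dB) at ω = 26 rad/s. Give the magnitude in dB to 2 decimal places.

|j26 + 18| = √(26² + 18²) = 31.62
|(j26)² + 342(j26) + 78400| = |77724 + j8892| = 7.823e+04
|G(j26)| = 292 × 31.62 / 7.823e+04 = 0.11803
20 log₁₀(0.11803) = -18.560 dB

-18.56 dB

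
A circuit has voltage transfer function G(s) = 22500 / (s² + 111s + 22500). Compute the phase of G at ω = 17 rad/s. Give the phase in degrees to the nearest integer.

∠[(j17)² + 111(j17) + 22500] = ∠[22211 + j1887] = 4.86°
∠G(j17) = −4.86° = -4.86°

-5°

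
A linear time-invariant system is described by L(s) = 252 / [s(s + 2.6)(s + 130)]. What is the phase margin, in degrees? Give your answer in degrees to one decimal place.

74.2°

Gain crossover: |L(jω)| = 1 at ω ≈ 0.719 rad s⁻¹.
∠L(j0.719) = −90° − arctan(0.719/2.6) − arctan(0.719/130) ≈ -105.77°
PM = 180° + (-105.77°) = 74.23°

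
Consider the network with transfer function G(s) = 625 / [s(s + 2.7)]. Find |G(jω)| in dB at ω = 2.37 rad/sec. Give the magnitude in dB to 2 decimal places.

37.31 dB

|j2.37 + 2.7| = √(2.37² + 2.7²) = 3.593
|j2.37| = 2.37
|G(j2.37)| = 625 / (3.593 × 2.37) = 73.404
20 log₁₀(73.404) = 37.314 dB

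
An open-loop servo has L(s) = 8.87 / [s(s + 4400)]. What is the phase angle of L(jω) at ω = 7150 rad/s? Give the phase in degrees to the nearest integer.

∠(j7150 + 4400) = arctan(7150/4400) = 58.39°
∠(j7150) = 90.00°
∠L(j7150) = − (58.39° + 90.00°) = -148.39°

-148°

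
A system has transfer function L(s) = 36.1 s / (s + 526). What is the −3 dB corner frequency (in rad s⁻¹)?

526 rad s⁻¹

For a single-pole high-pass, the −3 dB point is at the pole: ω = 526 rad s⁻¹.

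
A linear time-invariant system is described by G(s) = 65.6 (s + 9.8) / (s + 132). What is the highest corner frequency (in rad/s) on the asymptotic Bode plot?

132 rad/s

Break frequencies occur at each pole and zero magnitude: 9.8 rad/s, 132 rad/s.
The highest is 132 rad/s.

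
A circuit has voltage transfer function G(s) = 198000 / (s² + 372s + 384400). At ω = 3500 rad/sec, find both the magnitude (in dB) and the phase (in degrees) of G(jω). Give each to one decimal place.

|(j3500)² + 372(j3500) + 384400| = |-1.1866e+07 + j1.302e+06| = 1.194e+07
|G(j3500)| = 198000 / 1.194e+07 = 0.016587
20 log₁₀(0.016587) = -35.60 dB
∠[(j3500)² + 372(j3500) + 384400] = ∠[-1.1866e+07 + j1.302e+06] = 173.74°
∠G(j3500) = −173.74° = -173.74°

|G| = -35.6 dB, ∠G = -173.7°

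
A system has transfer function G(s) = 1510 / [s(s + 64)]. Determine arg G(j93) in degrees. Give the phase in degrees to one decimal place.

∠(j93 + 64) = arctan(93/64) = 55.47°
∠(j93) = 90.00°
∠G(j93) = − (55.47° + 90.00°) = -145.47°

-145.5°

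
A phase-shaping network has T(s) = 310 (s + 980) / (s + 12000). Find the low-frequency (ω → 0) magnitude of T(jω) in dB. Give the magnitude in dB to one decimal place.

28.1 dB

T(0) = 310 × 980 / 12000 = 25.317
20 log₁₀(25.317) = 28.07 dB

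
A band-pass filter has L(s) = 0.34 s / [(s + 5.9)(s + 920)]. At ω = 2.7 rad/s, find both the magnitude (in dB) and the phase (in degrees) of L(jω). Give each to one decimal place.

|L| = -76.3 dB, ∠L = 65.2 deg

|j2.7| = 2.7
|j2.7 + 5.9| = √(2.7² + 5.9²) = 6.488
|j2.7 + 920| = √(2.7² + 920²) = 920
|L(j2.7)| = 0.34 × 2.7 / (6.488 × 920) = 0.00015378
20 log₁₀(0.00015378) = -76.26 dB
∠(j2.7) = 90.00°
∠(j2.7 + 5.9) = arctan(2.7/5.9) = 24.59°
∠(j2.7 + 920) = arctan(2.7/920) = 0.17°
∠L(j2.7) = 90.00° − (24.59° + 0.17°) = 65.24°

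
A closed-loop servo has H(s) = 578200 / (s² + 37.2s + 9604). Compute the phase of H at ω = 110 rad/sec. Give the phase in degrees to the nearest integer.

∠[(j110)² + 37.2(j110) + 9604] = ∠[-2496 + j4092] = 121.38°
∠H(j110) = −121.38° = -121.38°

-121°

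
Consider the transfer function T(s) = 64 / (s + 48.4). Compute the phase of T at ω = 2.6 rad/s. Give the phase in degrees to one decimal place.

-3.1°

∠(j2.6 + 48.4) = arctan(2.6/48.4) = 3.07°
∠T(j2.6) = −3.07° = -3.07°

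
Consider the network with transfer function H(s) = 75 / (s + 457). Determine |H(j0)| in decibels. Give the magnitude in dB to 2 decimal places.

-15.70 dB

H(0) = 75 / 457 = 0.16411
20 log₁₀(0.16411) = -15.697 dB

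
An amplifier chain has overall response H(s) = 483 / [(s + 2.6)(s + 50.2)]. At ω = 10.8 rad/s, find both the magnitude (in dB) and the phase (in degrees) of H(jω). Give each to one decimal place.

|H| = -1.4 dB, ∠H = -88.6°

|j10.8 + 2.6| = √(10.8² + 2.6²) = 11.11
|j10.8 + 50.2| = √(10.8² + 50.2²) = 51.35
|H(j10.8)| = 483 / (11.11 × 51.35) = 0.84676
20 log₁₀(0.84676) = -1.44 dB
∠(j10.8 + 2.6) = arctan(10.8/2.6) = 76.46°
∠(j10.8 + 50.2) = arctan(10.8/50.2) = 12.14°
∠H(j10.8) = − (76.46° + 12.14°) = -88.61°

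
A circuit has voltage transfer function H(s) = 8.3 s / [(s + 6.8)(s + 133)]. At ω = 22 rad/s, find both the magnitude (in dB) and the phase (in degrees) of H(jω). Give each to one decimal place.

|H| = -24.6 dB, ∠H = 7.8 deg

|j22| = 22
|j22 + 6.8| = √(22² + 6.8²) = 23.03
|j22 + 133| = √(22² + 133²) = 134.8
|H(j22)| = 8.3 × 22 / (23.03 × 134.8) = 0.058824
20 log₁₀(0.058824) = -24.61 dB
∠(j22) = 90.00°
∠(j22 + 6.8) = arctan(22/6.8) = 72.82°
∠(j22 + 133) = arctan(22/133) = 9.39°
∠H(j22) = 90.00° − (72.82° + 9.39°) = 7.78°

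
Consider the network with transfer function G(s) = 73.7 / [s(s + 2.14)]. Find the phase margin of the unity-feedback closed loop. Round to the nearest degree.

Gain crossover: |G(jω)| = 1 at ω ≈ 8.45 rad/s.
∠G(j8.45) = −90° − arctan(8.45/2.14) ≈ -165.79°
PM = 180° + (-165.79°) = 14.21°

14 deg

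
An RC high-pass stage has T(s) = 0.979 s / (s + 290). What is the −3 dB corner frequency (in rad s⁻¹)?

290 rad s⁻¹

For a single-pole high-pass, the −3 dB point is at the pole: ω = 290 rad s⁻¹.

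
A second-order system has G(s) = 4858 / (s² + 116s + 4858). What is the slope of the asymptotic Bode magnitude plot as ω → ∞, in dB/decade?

-40 dB/decade

With 0 zeros and 2 poles, the high-frequency asymptotic slope is 20 × (0 − 2) = -40 dB/decade.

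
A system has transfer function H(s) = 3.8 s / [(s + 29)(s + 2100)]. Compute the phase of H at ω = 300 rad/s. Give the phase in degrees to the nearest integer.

-3°

∠(j300) = 90.00°
∠(j300 + 29) = arctan(300/29) = 84.48°
∠(j300 + 2100) = arctan(300/2100) = 8.13°
∠H(j300) = 90.00° − (84.48° + 8.13°) = -2.61°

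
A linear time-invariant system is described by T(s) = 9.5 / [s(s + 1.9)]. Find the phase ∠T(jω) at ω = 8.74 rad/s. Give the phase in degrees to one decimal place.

∠(j8.74 + 1.9) = arctan(8.74/1.9) = 77.74°
∠(j8.74) = 90.00°
∠T(j8.74) = − (77.74° + 90.00°) = -167.74°

-167.7°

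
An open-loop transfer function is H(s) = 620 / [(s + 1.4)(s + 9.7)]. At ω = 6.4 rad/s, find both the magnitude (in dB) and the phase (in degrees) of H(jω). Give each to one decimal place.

|H| = 18.2 dB, ∠H = -111.1°

|j6.4 + 1.4| = √(6.4² + 1.4²) = 6.551
|j6.4 + 9.7| = √(6.4² + 9.7²) = 11.62
|H(j6.4)| = 620 / (6.551 × 11.62) = 8.1436
20 log₁₀(8.1436) = 18.22 dB
∠(j6.4 + 1.4) = arctan(6.4/1.4) = 77.66°
∠(j6.4 + 9.7) = arctan(6.4/9.7) = 33.42°
∠H(j6.4) = − (77.66° + 33.42°) = -111.08°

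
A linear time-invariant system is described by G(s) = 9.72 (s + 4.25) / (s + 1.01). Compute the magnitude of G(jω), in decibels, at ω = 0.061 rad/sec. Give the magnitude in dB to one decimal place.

32.2 dB

|j0.061 + 4.25| = √(0.061² + 4.25²) = 4.25
|j0.061 + 1.01| = √(0.061² + 1.01²) = 1.012
|G(j0.061)| = 9.72 × 4.25 / 1.012 = 40.831
20 log₁₀(40.831) = 32.22 dB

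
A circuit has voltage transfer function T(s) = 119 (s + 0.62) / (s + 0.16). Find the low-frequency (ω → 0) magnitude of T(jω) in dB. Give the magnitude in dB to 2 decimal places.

53.28 dB

T(0) = 119 × 0.62 / 0.16 = 461.12
20 log₁₀(461.12) = 53.276 dB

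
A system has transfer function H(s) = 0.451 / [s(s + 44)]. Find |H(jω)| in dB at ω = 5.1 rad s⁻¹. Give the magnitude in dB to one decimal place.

-54.0 dB

|j5.1 + 44| = √(5.1² + 44²) = 44.29
|j5.1| = 5.1
|H(j5.1)| = 0.451 / (44.29 × 5.1) = 0.0019964
20 log₁₀(0.0019964) = -53.99 dB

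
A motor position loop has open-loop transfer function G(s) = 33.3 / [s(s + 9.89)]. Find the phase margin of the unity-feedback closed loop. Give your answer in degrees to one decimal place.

72.1 deg

Gain crossover: |G(jω)| = 1 at ω ≈ 3.2 rad/s.
∠G(j3.2) = −90° − arctan(3.2/9.89) ≈ -107.95°
PM = 180° + (-107.95°) = 72.05°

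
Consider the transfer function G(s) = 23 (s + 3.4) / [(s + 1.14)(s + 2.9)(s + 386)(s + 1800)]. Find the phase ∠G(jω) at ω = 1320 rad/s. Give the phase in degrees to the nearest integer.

∠(j1320 + 3.4) = arctan(1320/3.4) = 89.85°
∠(j1320 + 1.14) = arctan(1320/1.14) = 89.95°
∠(j1320 + 2.9) = arctan(1320/2.9) = 89.87°
∠(j1320 + 386) = arctan(1320/386) = 73.70°
∠(j1320 + 1800) = arctan(1320/1800) = 36.25°
∠G(j1320) = 89.85° − (89.95° + 89.87° + 73.70° + 36.25°) = -199.93°

-200°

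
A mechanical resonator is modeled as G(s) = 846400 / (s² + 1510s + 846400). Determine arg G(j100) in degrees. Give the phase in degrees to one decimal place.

∠[(j100)² + 1510(j100) + 846400] = ∠[8.364e+05 + j1.51e+05] = 10.23°
∠G(j100) = −10.23° = -10.23°

-10.2 deg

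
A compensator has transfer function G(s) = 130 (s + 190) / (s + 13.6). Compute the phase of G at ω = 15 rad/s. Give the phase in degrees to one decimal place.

∠(j15 + 190) = arctan(15/190) = 4.51°
∠(j15 + 13.6) = arctan(15/13.6) = 47.80°
∠G(j15) = 4.51° − 47.80° = -43.29°

-43.3°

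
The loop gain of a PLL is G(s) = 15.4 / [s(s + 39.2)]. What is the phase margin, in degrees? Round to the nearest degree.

89°

Gain crossover: |G(jω)| = 1 at ω ≈ 0.393 rad/s.
∠G(j0.393) = −90° − arctan(0.393/39.2) ≈ -90.57°
PM = 180° + (-90.57°) = 89.43°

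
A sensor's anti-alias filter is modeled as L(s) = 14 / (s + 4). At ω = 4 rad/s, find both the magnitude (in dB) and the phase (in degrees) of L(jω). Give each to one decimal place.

|L| = 7.9 dB, ∠L = -45.0 deg

|j4 + 4| = √(4² + 4²) = 5.657
|L(j4)| = 14 / 5.657 = 2.4749
20 log₁₀(2.4749) = 7.87 dB
∠(j4 + 4) = arctan(4/4) = 45.00°
∠L(j4) = −45.00° = -45.00°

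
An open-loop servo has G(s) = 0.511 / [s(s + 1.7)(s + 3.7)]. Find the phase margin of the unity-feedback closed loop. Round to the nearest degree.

86°

Gain crossover: |G(jω)| = 1 at ω ≈ 0.0811 rad/sec.
∠G(j0.0811) = −90° − arctan(0.0811/1.7) − arctan(0.0811/3.7) ≈ -93.99°
PM = 180° + (-93.99°) = 86.01°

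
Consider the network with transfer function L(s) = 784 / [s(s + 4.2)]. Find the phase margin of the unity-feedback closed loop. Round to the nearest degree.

9°

Gain crossover: |L(jω)| = 1 at ω ≈ 27.8 rad/s.
∠L(j27.8) = −90° − arctan(27.8/4.2) ≈ -171.42°
PM = 180° + (-171.42°) = 8.58°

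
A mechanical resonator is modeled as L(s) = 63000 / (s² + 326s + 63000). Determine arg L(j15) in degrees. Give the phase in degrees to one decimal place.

-4.5°

∠[(j15)² + 326(j15) + 63000] = ∠[62775 + j4890] = 4.45°
∠L(j15) = −4.45° = -4.45°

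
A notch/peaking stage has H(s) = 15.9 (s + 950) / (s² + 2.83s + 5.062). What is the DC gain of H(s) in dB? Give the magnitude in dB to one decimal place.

69.5 dB

H(0) = 15.9 × 950 / 5.062 = 2984
20 log₁₀(2984) = 69.50 dB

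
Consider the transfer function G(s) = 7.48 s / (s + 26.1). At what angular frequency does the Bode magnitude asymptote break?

The single real pole at s = −26.1 gives a corner at ω = 26.1 rad/sec.

26.1 rad/sec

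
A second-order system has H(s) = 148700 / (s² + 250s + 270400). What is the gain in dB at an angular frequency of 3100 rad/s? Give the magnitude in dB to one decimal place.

|(j3100)² + 250(j3100) + 270400| = |-9.3396e+06 + j7.75e+05| = 9.372e+06
|H(j3100)| = 148700 / 9.372e+06 = 0.015867
20 log₁₀(0.015867) = -35.99 dB

-36.0 dB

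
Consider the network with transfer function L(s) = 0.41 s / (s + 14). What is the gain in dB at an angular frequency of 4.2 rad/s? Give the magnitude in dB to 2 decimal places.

-18.58 dB

|j4.2| = 4.2
|j4.2 + 14| = √(4.2² + 14²) = 14.62
|L(j4.2)| = 0.41 × 4.2 / 14.62 = 0.11781
20 log₁₀(0.11781) = -18.576 dB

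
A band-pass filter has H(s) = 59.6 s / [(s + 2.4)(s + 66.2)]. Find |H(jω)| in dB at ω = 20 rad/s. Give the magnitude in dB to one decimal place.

-1.4 dB

|j20| = 20
|j20 + 2.4| = √(20² + 2.4²) = 20.14
|j20 + 66.2| = √(20² + 66.2²) = 69.16
|H(j20)| = 59.6 × 20 / (20.14 × 69.16) = 0.85569
20 log₁₀(0.85569) = -1.35 dB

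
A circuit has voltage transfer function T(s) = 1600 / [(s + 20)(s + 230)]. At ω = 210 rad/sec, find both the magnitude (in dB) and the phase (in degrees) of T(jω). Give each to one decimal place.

|T| = -32.3 dB, ∠T = -127.0 deg

|j210 + 20| = √(210² + 20²) = 211
|j210 + 230| = √(210² + 230²) = 311.4
|T(j210)| = 1600 / (211 × 311.4) = 0.024353
20 log₁₀(0.024353) = -32.27 dB
∠(j210 + 20) = arctan(210/20) = 84.56°
∠(j210 + 230) = arctan(210/230) = 42.40°
∠T(j210) = − (84.56° + 42.40°) = -126.96°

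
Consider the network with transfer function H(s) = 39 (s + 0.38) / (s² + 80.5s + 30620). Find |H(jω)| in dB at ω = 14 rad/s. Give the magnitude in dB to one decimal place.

|j14 + 0.38| = √(14² + 0.38²) = 14.01
|(j14)² + 80.5(j14) + 30620| = |30424 + j1127| = 3.044e+04
|H(j14)| = 39 × 14.01 / 3.044e+04 = 0.017941
20 log₁₀(0.017941) = -34.92 dB

-34.9 dB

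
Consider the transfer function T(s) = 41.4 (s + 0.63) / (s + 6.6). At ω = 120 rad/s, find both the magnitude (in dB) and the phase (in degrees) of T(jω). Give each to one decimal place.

|T| = 32.3 dB, ∠T = 2.8 deg

|j120 + 0.63| = √(120² + 0.63²) = 120
|j120 + 6.6| = √(120² + 6.6²) = 120.2
|T(j120)| = 41.4 × 120 / 120.2 = 41.338
20 log₁₀(41.338) = 32.33 dB
∠(j120 + 0.63) = arctan(120/0.63) = 89.70°
∠(j120 + 6.6) = arctan(120/6.6) = 86.85°
∠T(j120) = 89.70° − 86.85° = 2.85°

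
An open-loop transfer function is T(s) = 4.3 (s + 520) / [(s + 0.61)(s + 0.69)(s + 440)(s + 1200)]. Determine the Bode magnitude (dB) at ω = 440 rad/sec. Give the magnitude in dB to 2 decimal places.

-154.41 dB

|j440 + 520| = √(440² + 520²) = 681.2
|j440 + 0.61| = √(440² + 0.61²) = 440
|j440 + 0.69| = √(440² + 0.69²) = 440
|j440 + 440| = √(440² + 440²) = 622.3
|j440 + 1200| = √(440² + 1200²) = 1278
|T(j440)| = 4.3 × 681.2 / (440 × 440 × 622.3 × 1278) = 1.9023e-08
20 log₁₀(1.9023e-08) = -154.414 dB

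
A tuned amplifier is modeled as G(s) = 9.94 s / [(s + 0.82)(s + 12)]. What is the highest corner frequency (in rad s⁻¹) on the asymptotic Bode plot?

12 rad s⁻¹

Break frequencies occur at each pole and zero magnitude: 0.82 rad s⁻¹, 12 rad s⁻¹.
The highest is 12 rad s⁻¹.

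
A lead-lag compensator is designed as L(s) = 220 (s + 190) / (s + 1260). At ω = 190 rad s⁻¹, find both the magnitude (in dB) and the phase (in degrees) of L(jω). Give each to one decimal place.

|j190 + 190| = √(190² + 190²) = 268.7
|j190 + 1260| = √(190² + 1260²) = 1274
|L(j190)| = 220 × 268.7 / 1274 = 46.391
20 log₁₀(46.391) = 33.33 dB
∠(j190 + 190) = arctan(190/190) = 45.00°
∠(j190 + 1260) = arctan(190/1260) = 8.58°
∠L(j190) = 45.00° − 8.58° = 36.42°

|L| = 33.3 dB, ∠L = 36.4 deg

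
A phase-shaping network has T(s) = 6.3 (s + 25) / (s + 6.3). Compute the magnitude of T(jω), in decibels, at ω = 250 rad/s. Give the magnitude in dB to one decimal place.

16.0 dB

|j250 + 25| = √(250² + 25²) = 251.2
|j250 + 6.3| = √(250² + 6.3²) = 250.1
|T(j250)| = 6.3 × 251.2 / 250.1 = 6.3294
20 log₁₀(6.3294) = 16.03 dB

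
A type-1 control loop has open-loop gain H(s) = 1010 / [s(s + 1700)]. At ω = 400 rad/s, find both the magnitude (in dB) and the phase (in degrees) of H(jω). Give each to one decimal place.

|j400 + 1700| = √(400² + 1700²) = 1746
|j400| = 400
|H(j400)| = 1010 / (1746 × 400) = 0.0014458
20 log₁₀(0.0014458) = -56.80 dB
∠(j400 + 1700) = arctan(400/1700) = 13.24°
∠(j400) = 90.00°
∠H(j400) = − (13.24° + 90.00°) = -103.24°

|H| = -56.8 dB, ∠H = -103.2°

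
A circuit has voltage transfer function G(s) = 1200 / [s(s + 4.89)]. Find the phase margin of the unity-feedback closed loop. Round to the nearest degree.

8°

Gain crossover: |G(jω)| = 1 at ω ≈ 34.5 rad/sec.
∠G(j34.5) = −90° − arctan(34.5/4.89) ≈ -171.93°
PM = 180° + (-171.93°) = 8.07°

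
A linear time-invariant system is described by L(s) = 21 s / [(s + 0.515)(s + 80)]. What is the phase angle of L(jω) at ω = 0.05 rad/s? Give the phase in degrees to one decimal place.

84.4°

∠(j0.05) = 90.00°
∠(j0.05 + 0.515) = arctan(0.05/0.515) = 5.55°
∠(j0.05 + 80) = arctan(0.05/80) = 0.04°
∠L(j0.05) = 90.00° − (5.55° + 0.04°) = 84.42°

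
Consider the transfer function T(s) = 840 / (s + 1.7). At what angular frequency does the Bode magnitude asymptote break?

1.7 rad/s

The single real pole at s = −1.7 gives a corner at ω = 1.7 rad/s.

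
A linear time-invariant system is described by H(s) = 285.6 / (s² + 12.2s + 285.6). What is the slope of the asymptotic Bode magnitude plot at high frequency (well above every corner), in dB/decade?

-40 dB/decade

With 0 zeros and 2 poles, the high-frequency asymptotic slope is 20 × (0 − 2) = -40 dB/decade.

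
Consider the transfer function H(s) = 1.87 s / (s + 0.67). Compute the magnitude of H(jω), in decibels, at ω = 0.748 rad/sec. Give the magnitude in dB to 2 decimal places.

|j0.748| = 0.748
|j0.748 + 0.67| = √(0.748² + 0.67²) = 1.004
|H(j0.748)| = 1.87 × 0.748 / 1.004 = 1.3929
20 log₁₀(1.3929) = 2.879 dB

2.88 dB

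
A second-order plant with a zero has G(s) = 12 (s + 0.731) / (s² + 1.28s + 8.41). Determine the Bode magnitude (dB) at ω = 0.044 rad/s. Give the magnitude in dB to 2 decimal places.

|j0.044 + 0.731| = √(0.044² + 0.731²) = 0.7323
|(j0.044)² + 1.28(j0.044) + 8.41| = |8.4081 + j0.05632| = 8.408
|G(j0.044)| = 12 × 0.7323 / 8.408 = 1.0451
20 log₁₀(1.0451) = 0.384 dB

0.38 dB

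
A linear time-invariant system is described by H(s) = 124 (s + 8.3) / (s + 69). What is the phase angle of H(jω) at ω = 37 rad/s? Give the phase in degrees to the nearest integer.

∠(j37 + 8.3) = arctan(37/8.3) = 77.36°
∠(j37 + 69) = arctan(37/69) = 28.20°
∠H(j37) = 77.36° − 28.20° = 49.15°

49°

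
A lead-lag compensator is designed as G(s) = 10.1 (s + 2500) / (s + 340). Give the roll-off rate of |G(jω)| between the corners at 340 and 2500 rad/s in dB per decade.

In this band the factors already past their corner are: pole at 340; net slope = -20 dB/decade.

-20 dB/decade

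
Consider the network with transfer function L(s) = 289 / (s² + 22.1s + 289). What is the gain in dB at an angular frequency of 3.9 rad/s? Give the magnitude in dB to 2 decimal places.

|(j3.9)² + 22.1(j3.9) + 289| = |273.79 + j86.19| = 287
|L(j3.9)| = 289 / 287 = 1.0068
20 log₁₀(1.0068) = 0.059 dB

0.06 dB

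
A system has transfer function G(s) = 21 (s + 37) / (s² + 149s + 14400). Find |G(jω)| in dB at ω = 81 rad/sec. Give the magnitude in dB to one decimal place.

-17.7 dB

|j81 + 37| = √(81² + 37²) = 89.05
|(j81)² + 149(j81) + 14400| = |7839 + j12069| = 1.439e+04
|G(j81)| = 21 × 89.05 / 1.439e+04 = 0.12994
20 log₁₀(0.12994) = -17.72 dB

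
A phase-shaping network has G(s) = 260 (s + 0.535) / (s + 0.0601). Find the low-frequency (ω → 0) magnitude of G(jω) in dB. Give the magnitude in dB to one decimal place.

G(0) = 260 × 0.535 / 0.0601 = 2314.5
20 log₁₀(2314.5) = 67.29 dB

67.3 dB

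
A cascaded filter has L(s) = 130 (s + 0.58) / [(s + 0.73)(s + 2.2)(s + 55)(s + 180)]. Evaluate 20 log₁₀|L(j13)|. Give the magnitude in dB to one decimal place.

-60.3 dB

|j13 + 0.58| = √(13² + 0.58²) = 13.01
|j13 + 0.73| = √(13² + 0.73²) = 13.02
|j13 + 2.2| = √(13² + 2.2²) = 13.18
|j13 + 55| = √(13² + 55²) = 56.52
|j13 + 180| = √(13² + 180²) = 180.5
|L(j13)| = 130 × 13.01 / (13.02 × 13.18 × 56.52 × 180.5) = 0.00096616
20 log₁₀(0.00096616) = -60.30 dB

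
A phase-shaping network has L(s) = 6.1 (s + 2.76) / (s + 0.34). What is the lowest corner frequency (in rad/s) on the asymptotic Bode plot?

Break frequencies occur at each pole and zero magnitude: 0.34 rad/s, 2.76 rad/s.
The lowest is 0.34 rad/s.

0.34 rad/s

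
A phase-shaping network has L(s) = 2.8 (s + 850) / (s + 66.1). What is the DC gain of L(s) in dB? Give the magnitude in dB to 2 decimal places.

31.13 dB

L(0) = 2.8 × 850 / 66.1 = 36.006
20 log₁₀(36.006) = 31.128 dB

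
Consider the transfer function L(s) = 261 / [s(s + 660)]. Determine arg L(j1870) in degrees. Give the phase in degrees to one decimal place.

-160.6°

∠(j1870 + 660) = arctan(1870/660) = 70.56°
∠(j1870) = 90.00°
∠L(j1870) = − (70.56° + 90.00°) = -160.56°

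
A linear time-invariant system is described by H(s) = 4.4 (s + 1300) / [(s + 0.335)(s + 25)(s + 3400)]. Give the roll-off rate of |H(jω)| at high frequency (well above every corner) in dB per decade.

With 1 zero and 3 poles, the high-frequency asymptotic slope is 20 × (1 − 3) = -40 dB/decade.

-40 dB/decade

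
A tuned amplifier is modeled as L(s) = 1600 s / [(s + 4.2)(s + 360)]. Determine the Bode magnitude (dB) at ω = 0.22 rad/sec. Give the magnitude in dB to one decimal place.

|j0.22| = 0.22
|j0.22 + 4.2| = √(0.22² + 4.2²) = 4.206
|j0.22 + 360| = √(0.22² + 360²) = 360
|L(j0.22)| = 1600 × 0.22 / (4.206 × 360) = 0.23249
20 log₁₀(0.23249) = -12.67 dB

-12.7 dB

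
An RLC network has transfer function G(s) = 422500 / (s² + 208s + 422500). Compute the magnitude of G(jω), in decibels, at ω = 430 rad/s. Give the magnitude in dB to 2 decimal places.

4.42 dB

|(j430)² + 208(j430) + 422500| = |2.376e+05 + j89440| = 2.539e+05
|G(j430)| = 422500 / 2.539e+05 = 1.6642
20 log₁₀(1.6642) = 4.424 dB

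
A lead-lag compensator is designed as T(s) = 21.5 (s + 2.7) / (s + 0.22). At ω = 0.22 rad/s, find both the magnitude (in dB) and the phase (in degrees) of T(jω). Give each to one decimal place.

|T| = 45.4 dB, ∠T = -40.3 deg

|j0.22 + 2.7| = √(0.22² + 2.7²) = 2.709
|j0.22 + 0.22| = √(0.22² + 0.22²) = 0.3111
|T(j0.22)| = 21.5 × 2.709 / 0.3111 = 187.2
20 log₁₀(187.2) = 45.45 dB
∠(j0.22 + 2.7) = arctan(0.22/2.7) = 4.66°
∠(j0.22 + 0.22) = arctan(0.22/0.22) = 45.00°
∠T(j0.22) = 4.66° − 45.00° = -40.34°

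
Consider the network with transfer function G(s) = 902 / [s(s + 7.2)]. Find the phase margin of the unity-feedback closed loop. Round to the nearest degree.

14 deg

Gain crossover: |G(jω)| = 1 at ω ≈ 29.6 rad/sec.
∠G(j29.6) = −90° − arctan(29.6/7.2) ≈ -166.33°
PM = 180° + (-166.33°) = 13.67°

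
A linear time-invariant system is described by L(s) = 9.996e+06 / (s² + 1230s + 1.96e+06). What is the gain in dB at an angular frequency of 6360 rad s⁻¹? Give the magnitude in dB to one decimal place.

-11.9 dB

|(j6360)² + 1230(j6360) + 1.96e+06| = |-3.849e+07 + j7.8228e+06| = 3.928e+07
|L(j6360)| = 9.996e+06 / 3.928e+07 = 0.2545
20 log₁₀(0.2545) = -11.89 dB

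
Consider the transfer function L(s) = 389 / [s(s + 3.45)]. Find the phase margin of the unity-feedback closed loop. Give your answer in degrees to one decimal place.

10.0 deg

Gain crossover: |L(jω)| = 1 at ω ≈ 19.6 rad/s.
∠L(j19.6) = −90° − arctan(19.6/3.45) ≈ -170.00°
PM = 180° + (-170.00°) = 10.00°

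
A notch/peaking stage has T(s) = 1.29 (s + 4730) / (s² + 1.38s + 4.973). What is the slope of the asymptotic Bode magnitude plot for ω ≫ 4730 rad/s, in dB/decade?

With 1 zero and 2 poles, the high-frequency asymptotic slope is 20 × (1 − 2) = -20 dB/decade.

-20 dB/decade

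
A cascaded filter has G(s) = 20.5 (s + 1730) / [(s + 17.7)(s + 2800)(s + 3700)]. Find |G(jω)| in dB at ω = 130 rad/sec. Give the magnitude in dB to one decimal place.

-91.7 dB

|j130 + 1730| = √(130² + 1730²) = 1735
|j130 + 17.7| = √(130² + 17.7²) = 131.2
|j130 + 2800| = √(130² + 2800²) = 2803
|j130 + 3700| = √(130² + 3700²) = 3702
|G(j130)| = 20.5 × 1735 / (131.2 × 2803 × 3702) = 2.6121e-05
20 log₁₀(2.6121e-05) = -91.66 dB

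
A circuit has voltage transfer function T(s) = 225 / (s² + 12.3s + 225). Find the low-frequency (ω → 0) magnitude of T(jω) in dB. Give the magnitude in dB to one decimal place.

T(0) = 225 / 225 = 1
20 log₁₀(1) = 0.00 dB

0.0 dB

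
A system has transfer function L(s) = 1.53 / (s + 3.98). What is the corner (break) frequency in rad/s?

3.98 rad/s

The single real pole at s = −3.98 gives a corner at ω = 3.98 rad/s.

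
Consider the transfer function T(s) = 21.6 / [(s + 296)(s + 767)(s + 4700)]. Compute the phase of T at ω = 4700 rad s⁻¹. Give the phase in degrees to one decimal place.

∠(j4700 + 296) = arctan(4700/296) = 86.40°
∠(j4700 + 767) = arctan(4700/767) = 80.73°
∠(j4700 + 4700) = arctan(4700/4700) = 45.00°
∠T(j4700) = − (86.40° + 80.73° + 45.00°) = -212.13°

-212.1°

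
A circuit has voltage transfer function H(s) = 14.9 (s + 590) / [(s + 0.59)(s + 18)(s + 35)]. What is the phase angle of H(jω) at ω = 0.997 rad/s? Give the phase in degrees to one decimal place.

-64.1°

∠(j0.997 + 590) = arctan(0.997/590) = 0.10°
∠(j0.997 + 0.59) = arctan(0.997/0.59) = 59.38°
∠(j0.997 + 18) = arctan(0.997/18) = 3.17°
∠(j0.997 + 35) = arctan(0.997/35) = 1.63°
∠H(j0.997) = 0.10° − (59.38° + 3.17° + 1.63°) = -64.09°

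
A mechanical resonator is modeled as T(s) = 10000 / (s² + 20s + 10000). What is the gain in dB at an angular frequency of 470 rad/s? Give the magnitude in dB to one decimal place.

|(j470)² + 20(j470) + 10000| = |-2.109e+05 + j9400| = 2.111e+05
|T(j470)| = 10000 / 2.111e+05 = 0.047369
20 log₁₀(0.047369) = -26.49 dB

-26.5 dB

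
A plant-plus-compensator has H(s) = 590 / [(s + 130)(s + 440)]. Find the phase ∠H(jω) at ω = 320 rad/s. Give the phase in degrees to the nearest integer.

-104 deg

∠(j320 + 130) = arctan(320/130) = 67.89°
∠(j320 + 440) = arctan(320/440) = 36.03°
∠H(j320) = − (67.89° + 36.03°) = -103.92°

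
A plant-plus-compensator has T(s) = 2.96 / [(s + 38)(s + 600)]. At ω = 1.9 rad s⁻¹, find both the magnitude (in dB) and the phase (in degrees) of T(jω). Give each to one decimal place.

|j1.9 + 38| = √(1.9² + 38²) = 38.05
|j1.9 + 600| = √(1.9² + 600²) = 600
|T(j1.9)| = 2.96 / (38.05 × 600) = 0.00012966
20 log₁₀(0.00012966) = -77.74 dB
∠(j1.9 + 38) = arctan(1.9/38) = 2.86°
∠(j1.9 + 600) = arctan(1.9/600) = 0.18°
∠T(j1.9) = − (2.86° + 0.18°) = -3.04°

|T| = -77.7 dB, ∠T = -3.0°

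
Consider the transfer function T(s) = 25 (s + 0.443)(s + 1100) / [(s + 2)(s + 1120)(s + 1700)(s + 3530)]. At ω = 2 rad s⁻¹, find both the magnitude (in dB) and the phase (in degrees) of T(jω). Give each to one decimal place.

|j2 + 0.443| = √(2² + 0.443²) = 2.048
|j2 + 1100| = √(2² + 1100²) = 1100
|j2 + 2| = √(2² + 2²) = 2.828
|j2 + 1120| = √(2² + 1120²) = 1120
|j2 + 1700| = √(2² + 1700²) = 1700
|j2 + 3530| = √(2² + 3530²) = 3530
|T(j2)| = 25 × 2.048 × 1100 / (2.828 × 1120 × 1700 × 3530) = 2.9633e-06
20 log₁₀(2.9633e-06) = -110.56 dB
∠(j2 + 0.443) = arctan(2/0.443) = 77.51°
∠(j2 + 1100) = arctan(2/1100) = 0.10°
∠(j2 + 2) = arctan(2/2) = 45.00°
∠(j2 + 1120) = arctan(2/1120) = 0.10°
∠(j2 + 1700) = arctan(2/1700) = 0.07°
∠(j2 + 3530) = arctan(2/3530) = 0.03°
∠T(j2) = 77.51° + 0.10° − (45.00° + 0.10° + 0.07° + 0.03°) = 32.41°

|T| = -110.6 dB, ∠T = 32.4°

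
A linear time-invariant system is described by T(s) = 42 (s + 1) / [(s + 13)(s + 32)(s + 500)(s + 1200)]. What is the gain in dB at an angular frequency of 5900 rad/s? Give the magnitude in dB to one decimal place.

|j5900 + 1| = √(5900² + 1²) = 5900
|j5900 + 13| = √(5900² + 13²) = 5900
|j5900 + 32| = √(5900² + 32²) = 5900
|j5900 + 500| = √(5900² + 500²) = 5921
|j5900 + 1200| = √(5900² + 1200²) = 6021
|T(j5900)| = 42 × 5900 / (5900 × 5900 × 5921 × 6021) = 1.9968e-10
20 log₁₀(1.9968e-10) = -193.99 dB

-194.0 dB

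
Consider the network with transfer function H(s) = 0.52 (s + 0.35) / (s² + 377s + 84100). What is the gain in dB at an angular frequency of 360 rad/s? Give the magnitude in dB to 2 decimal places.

|j360 + 0.35| = √(360² + 0.35²) = 360
|(j360)² + 377(j360) + 84100| = |-45500 + j1.3572e+05| = 1.431e+05
|H(j360)| = 0.52 × 360 / 1.431e+05 = 0.0013078
20 log₁₀(0.0013078) = -57.669 dB

-57.67 dB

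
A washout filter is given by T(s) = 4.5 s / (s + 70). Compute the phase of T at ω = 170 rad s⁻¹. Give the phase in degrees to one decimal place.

∠(j170) = 90.00°
∠(j170 + 70) = arctan(170/70) = 67.62°
∠T(j170) = 90.00° − 67.62° = 22.38°

22.4 deg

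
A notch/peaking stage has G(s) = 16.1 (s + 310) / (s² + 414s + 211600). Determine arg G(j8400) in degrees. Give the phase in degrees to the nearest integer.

-89°

∠(j8400 + 310) = arctan(8400/310) = 87.89°
∠[(j8400)² + 414(j8400) + 211600] = ∠[-7.0348e+07 + j3.4776e+06] = 177.17°
∠G(j8400) = 87.89° − 177.17° = -89.28°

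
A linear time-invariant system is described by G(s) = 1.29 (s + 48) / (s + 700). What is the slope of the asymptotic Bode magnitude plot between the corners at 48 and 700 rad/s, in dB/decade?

20 dB/decade

In this band the factors already past their corner are: zero at 48; net slope = 20 dB/decade.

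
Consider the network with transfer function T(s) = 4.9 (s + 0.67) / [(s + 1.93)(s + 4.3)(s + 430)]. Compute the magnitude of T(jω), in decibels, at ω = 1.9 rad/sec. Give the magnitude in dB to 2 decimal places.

-54.88 dB

|j1.9 + 0.67| = √(1.9² + 0.67²) = 2.015
|j1.9 + 1.93| = √(1.9² + 1.93²) = 2.708
|j1.9 + 4.3| = √(1.9² + 4.3²) = 4.701
|j1.9 + 430| = √(1.9² + 430²) = 430
|T(j1.9)| = 4.9 × 2.015 / (2.708 × 4.701 × 430) = 0.0018032
20 log₁₀(0.0018032) = -54.879 dB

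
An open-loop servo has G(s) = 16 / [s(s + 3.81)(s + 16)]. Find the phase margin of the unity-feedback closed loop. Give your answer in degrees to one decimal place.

85.1°

Gain crossover: |G(jω)| = 1 at ω ≈ 0.262 rad/sec.
∠G(j0.262) = −90° − arctan(0.262/3.81) − arctan(0.262/16) ≈ -94.87°
PM = 180° + (-94.87°) = 85.13°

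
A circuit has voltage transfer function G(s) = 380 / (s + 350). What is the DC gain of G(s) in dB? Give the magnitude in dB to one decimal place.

0.7 dB

G(0) = 380 / 350 = 1.0857
20 log₁₀(1.0857) = 0.71 dB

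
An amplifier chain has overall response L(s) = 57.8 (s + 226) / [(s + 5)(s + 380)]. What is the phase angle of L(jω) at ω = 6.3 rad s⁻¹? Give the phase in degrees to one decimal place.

-50.9°

∠(j6.3 + 226) = arctan(6.3/226) = 1.60°
∠(j6.3 + 5) = arctan(6.3/5) = 51.56°
∠(j6.3 + 380) = arctan(6.3/380) = 0.95°
∠L(j6.3) = 1.60° − (51.56° + 0.95°) = -50.92°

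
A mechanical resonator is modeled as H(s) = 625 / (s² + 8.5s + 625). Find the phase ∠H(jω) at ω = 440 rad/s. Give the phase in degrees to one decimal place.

-178.9°

∠[(j440)² + 8.5(j440) + 625] = ∠[-1.9298e+05 + j3740] = 178.89°
∠H(j440) = −178.89° = -178.89°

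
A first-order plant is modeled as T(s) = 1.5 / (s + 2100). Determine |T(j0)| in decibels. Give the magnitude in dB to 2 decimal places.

T(0) = 1.5 / 2100 = 0.00071429
20 log₁₀(0.00071429) = -62.923 dB

-62.92 dB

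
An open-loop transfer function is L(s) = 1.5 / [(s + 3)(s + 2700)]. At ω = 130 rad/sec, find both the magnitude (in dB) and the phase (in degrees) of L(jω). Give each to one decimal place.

|L| = -107.4 dB, ∠L = -91.4°

|j130 + 3| = √(130² + 3²) = 130
|j130 + 2700| = √(130² + 2700²) = 2703
|L(j130)| = 1.5 / (130 × 2703) = 4.2674e-06
20 log₁₀(4.2674e-06) = -107.40 dB
∠(j130 + 3) = arctan(130/3) = 88.68°
∠(j130 + 2700) = arctan(130/2700) = 2.76°
∠L(j130) = − (88.68° + 2.76°) = -91.43°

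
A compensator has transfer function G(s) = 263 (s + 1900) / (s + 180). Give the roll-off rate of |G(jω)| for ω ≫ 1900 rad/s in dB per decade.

With 1 zero and 1 pole, the high-frequency asymptotic slope is 20 × (1 − 1) = 0 dB/decade.

0 dB/decade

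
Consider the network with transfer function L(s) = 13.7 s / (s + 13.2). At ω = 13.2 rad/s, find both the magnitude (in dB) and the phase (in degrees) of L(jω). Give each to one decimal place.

|L| = 19.7 dB, ∠L = 45.0°

|j13.2| = 13.2
|j13.2 + 13.2| = √(13.2² + 13.2²) = 18.67
|L(j13.2)| = 13.7 × 13.2 / 18.67 = 9.6874
20 log₁₀(9.6874) = 19.72 dB
∠(j13.2) = 90.00°
∠(j13.2 + 13.2) = arctan(13.2/13.2) = 45.00°
∠L(j13.2) = 90.00° − 45.00° = 45.00°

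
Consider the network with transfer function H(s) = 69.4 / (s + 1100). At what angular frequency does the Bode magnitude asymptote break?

1100 rad s⁻¹

The single real pole at s = −1100 gives a corner at ω = 1100 rad s⁻¹.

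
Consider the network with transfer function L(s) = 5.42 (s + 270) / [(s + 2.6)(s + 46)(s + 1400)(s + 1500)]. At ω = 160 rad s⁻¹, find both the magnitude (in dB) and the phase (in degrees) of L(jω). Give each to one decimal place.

|j160 + 270| = √(160² + 270²) = 313.8
|j160 + 2.6| = √(160² + 2.6²) = 160
|j160 + 46| = √(160² + 46²) = 166.5
|j160 + 1400| = √(160² + 1400²) = 1409
|j160 + 1500| = √(160² + 1500²) = 1509
|L(j160)| = 5.42 × 313.8 / (160 × 166.5 × 1409 × 1509) = 3.0039e-08
20 log₁₀(3.0039e-08) = -150.45 dB
∠(j160 + 270) = arctan(160/270) = 30.65°
∠(j160 + 2.6) = arctan(160/2.6) = 89.07°
∠(j160 + 46) = arctan(160/46) = 73.96°
∠(j160 + 1400) = arctan(160/1400) = 6.52°
∠(j160 + 1500) = arctan(160/1500) = 6.09°
∠L(j160) = 30.65° − (89.07° + 73.96° + 6.52° + 6.09°) = -144.99°

|L| = -150.4 dB, ∠L = -145.0°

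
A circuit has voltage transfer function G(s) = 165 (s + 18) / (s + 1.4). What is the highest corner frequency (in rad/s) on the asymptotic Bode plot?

18 rad/s

Break frequencies occur at each pole and zero magnitude: 1.4 rad/s, 18 rad/s.
The highest is 18 rad/s.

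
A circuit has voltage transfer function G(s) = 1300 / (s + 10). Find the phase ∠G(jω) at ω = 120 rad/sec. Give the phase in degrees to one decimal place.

-85.2 deg

∠(j120 + 10) = arctan(120/10) = 85.24°
∠G(j120) = −85.24° = -85.24°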